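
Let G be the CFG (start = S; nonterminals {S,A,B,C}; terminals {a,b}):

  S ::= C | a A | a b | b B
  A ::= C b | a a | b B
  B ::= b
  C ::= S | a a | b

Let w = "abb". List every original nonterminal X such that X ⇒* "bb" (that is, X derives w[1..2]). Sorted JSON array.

Convert to CNF:
  S -> T0 B | T1 A | T1 T0 | T1 T1 | b
  A -> C T0 | T0 B | T1 T1
  B -> b
  C -> T0 B | T1 A | T1 T0 | T1 T1 | b
  T0 -> b
  T1 -> a

Fill CYK table bottom-up (cells [i..j] with 1 ≤ i ≤ j ≤ 2 only):
  cell(1,1) b: {B,C,S,T0}  orig:{B,C,S}
  cell(2,2) b: {B,C,S,T0}  orig:{B,C,S}
  cell(1,2) bb: {A,C,S}

Original NTs in T[1,2] deriving "bb": ["A", "C", "S"]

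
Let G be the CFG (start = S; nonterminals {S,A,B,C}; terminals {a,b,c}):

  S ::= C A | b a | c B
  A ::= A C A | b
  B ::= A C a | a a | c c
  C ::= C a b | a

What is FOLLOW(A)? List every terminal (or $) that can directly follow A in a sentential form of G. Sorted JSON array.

Compute FIRST by fixpoint:
round 1:
  A via A→b: +{b}
  B via B→A C a: +{b}
  B via B→a a: +{a}
  B via B→c c: +{c}
  C via C→a: +{a}
  S via S→C A: +{a}
  S via S→b a: +{b}
  S via S→c B: +{c}
  FIRST[S]={a,b,c}  FIRST[A]={b}  FIRST[B]={a,b,c}  FIRST[C]={a}
round 2: (no change)
  FIRST[S]={a,b,c}  FIRST[A]={b}  FIRST[B]={a,b,c}  FIRST[C]={a}

FOLLOW sets:
initialize: $ ∈ FOLLOW(S)
iter 1:
  A→A C A: FOLLOW(A) ⊇ FIRST(C) = {a}; new: +{a}
  A→A C A: FOLLOW(C) ⊇ FIRST(A) = {b}; new: +{b}
  B→A C a: FOLLOW(C) ⊇ FIRST(a) = {a}; new: +{a}
  S→C A: FOLLOW(A) ⊇ FOLLOW(S) ⊇ {$}; new: +{$}
  S→c B: FOLLOW(B) ⊇ FOLLOW(S) ⊇ {$}; new: +{$}
  FOLLOW[S]={$}  FOLLOW[A]={$,a}  FOLLOW[B]={$}  FOLLOW[C]={a,b}
iter 2: (stable)
  FOLLOW[S]={$}  FOLLOW[A]={$,a}  FOLLOW[B]={$}  FOLLOW[C]={a,b}

FOLLOW(A) = ["$", "a"]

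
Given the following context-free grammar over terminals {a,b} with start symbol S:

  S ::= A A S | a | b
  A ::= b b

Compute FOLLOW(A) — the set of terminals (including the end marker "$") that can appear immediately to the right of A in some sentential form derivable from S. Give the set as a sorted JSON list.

FIRST iteration:
pass 1:
  A via A→b b: +{b}
  S via S→A A S: +{b}
  S via S→a: +{a}
  FIRST[S]={a,b}  FIRST[A]={b}
pass 2: (no change)
  FIRST[S]={a,b}  FIRST[A]={b}

FOLLOW iteration:
initialize: $ ∈ FOLLOW(S)
[1]
  S→A A S: FOLLOW(A) ⊇ FIRST(A) = {b}; new: +{b}
  S→A A S: FOLLOW(A) ⊇ FIRST(S) = {a,b}; new: +{a}
  S: {$}  A: {a,b}
[2] (stable)
  S: {$}  A: {a,b}

FOLLOW(A) = ["a", "b"]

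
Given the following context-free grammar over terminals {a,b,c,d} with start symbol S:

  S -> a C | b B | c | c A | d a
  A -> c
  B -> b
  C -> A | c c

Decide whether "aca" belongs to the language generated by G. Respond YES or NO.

CNF form of G:
  S -> T0 A | T1 C | T2 B | T3 T1 | c
  A -> c
  B -> b
  C -> T0 T0 | c
  T0 -> c
  T1 -> a
  T2 -> b
  T3 -> d

CYK fill:
  cell(0,0) a: {T1}  orig:{}
  cell(1,1) c: {A,C,S,T0}  orig:{A,C,S}
  cell(2,2) a: {T1}  orig:{}
  cell(0,1) ac: {S}
  cell(1,2) ca: ∅
  cell(0,2) aca: ∅

S ∉ T[0,2] ⇒ NO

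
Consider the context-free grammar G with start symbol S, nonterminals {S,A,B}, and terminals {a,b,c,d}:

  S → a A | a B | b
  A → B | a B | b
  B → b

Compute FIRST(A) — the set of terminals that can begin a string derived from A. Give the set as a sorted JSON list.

FIRST sets, iterate to fixpoint:
iter 1:
  A via A→a B: +{a}
  A via A→b: +{b}
  B via B→b: +{b}
  S via S→a A: +{a}
  S via S→b: +{b}
  S: {a,b}  A: {a,b}  B: {b}
iter 2: (stable)
  S: {a,b}  A: {a,b}  B: {b}

FIRST(A) = ["a", "b"]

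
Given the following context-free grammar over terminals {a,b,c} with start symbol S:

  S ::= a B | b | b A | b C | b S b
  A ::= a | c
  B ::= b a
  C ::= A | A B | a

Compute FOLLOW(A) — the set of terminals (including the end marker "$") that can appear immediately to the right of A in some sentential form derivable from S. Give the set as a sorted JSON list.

FIRST sets, iterate to fixpoint:
round 1:
  A via A→a: +{a}
  A via A→c: +{c}
  B via B→b a: +{b}
  C via C→A: +{a,c}
  S via S→a B: +{a}
  S via S→b: +{b}
  FIRST[S]={a,b}  FIRST[A]={a,c}  FIRST[B]={b}  FIRST[C]={a,c}
round 2: done
  FIRST[S]={a,b}  FIRST[A]={a,c}  FIRST[B]={b}  FIRST[C]={a,c}

Compute FOLLOW by fixpoint:
initialize: $ ∈ FOLLOW(S)
[1]
  C→A B: FOLLOW(A) ⊇ FIRST(B) = {b}; new: +{b}
  S→a B: FOLLOW(B) ⊇ FOLLOW(S) ⊇ {$}; new: +{$}
  S→b A: FOLLOW(A) ⊇ FOLLOW(S) ⊇ {$}; new: +{$}
  S→b C: FOLLOW(C) ⊇ FOLLOW(S) ⊇ {$}; new: +{$}
  S→b S b: FOLLOW(S) ⊇ FIRST(b) = {b}; new: +{b}
  S: {$,b}  A: {$,b}  B: {$}  C: {$}
[2]
  S→a B: FOLLOW(B) ⊇ FOLLOW(S) ⊇ {$,b}; new: +{b}
  S→b C: FOLLOW(C) ⊇ FOLLOW(S) ⊇ {$,b}; new: +{b}
  S: {$,b}  A: {$,b}  B: {$,b}  C: {$,b}
[3] done
  S: {$,b}  A: {$,b}  B: {$,b}  C: {$,b}

FOLLOW(A) = ["$", "b"]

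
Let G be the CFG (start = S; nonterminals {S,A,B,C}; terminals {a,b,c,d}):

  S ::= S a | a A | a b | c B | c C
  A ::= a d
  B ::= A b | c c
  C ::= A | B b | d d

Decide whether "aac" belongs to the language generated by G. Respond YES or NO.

CNF form of G:
  S -> S T0 | T0 A | T0 T2 | T3 B | T3 C
  A -> T0 T1
  B -> A T2 | T3 T3
  C -> B T2 | T0 T1 | T1 T1
  T0 -> a
  T1 -> d
  T2 -> b
  T3 -> c

Fill CYK table bottom-up:
  T[0,0] 'a' = {T0}  orig:{}
  T[1,1] 'a' = {T0}  orig:{}
  T[2,2] 'c' = {T3}  orig:{}
  T[0,1] 'aa' = ∅
  T[1,2] 'ac' = ∅
  T[0,2] 'aac' = ∅

S ∉ T[0,2] ⇒ NO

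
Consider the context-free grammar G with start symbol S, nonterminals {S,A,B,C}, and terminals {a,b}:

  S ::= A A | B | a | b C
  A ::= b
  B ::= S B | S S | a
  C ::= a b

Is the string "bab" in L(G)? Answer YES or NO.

Convert to CNF:
  S -> A A | S B | S S | T1 C | a
  A -> b
  B -> S B | S S | a
  C -> T0 T1
  T0 -> a
  T1 -> b

CYK fill:
  T[0,0] 'b' = {A,T1}  orig:{A}
  T[1,1] 'a' = {B,S,T0}  orig:{B,S}
  T[2,2] 'b' = {A,T1}  orig:{A}
  T[0,1] 'ba' = ∅
  T[1,2] 'ab' = {C}
  T[0,2] 'bab' = {S}

S ∈ T[0,2] ⇒ YES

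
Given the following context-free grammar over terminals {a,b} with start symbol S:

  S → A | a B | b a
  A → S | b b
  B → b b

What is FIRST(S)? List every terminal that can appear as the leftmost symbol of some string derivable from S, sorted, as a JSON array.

FIRST sets, iterate to fixpoint:
[1]
  A via A→b b: +{b}
  B via B→b b: +{b}
  S via S→A: +{b}
  S via S→a B: +{a}
  S: {a,b}  A: {b}  B: {b}
[2]
  A via A→S: +{a}
  S: {a,b}  A: {a,b}  B: {b}
[3] — fixpoint
  S: {a,b}  A: {a,b}  B: {b}

FIRST(S) = ["a", "b"]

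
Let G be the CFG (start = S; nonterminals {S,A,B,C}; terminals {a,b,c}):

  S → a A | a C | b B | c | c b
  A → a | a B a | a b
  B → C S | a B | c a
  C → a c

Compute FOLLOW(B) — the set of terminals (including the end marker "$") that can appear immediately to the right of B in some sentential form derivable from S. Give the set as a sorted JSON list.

FIRST sets, iterate to fixpoint:
[1]
  A via A→a: +{a}
  B via B→a B: +{a}
  B via B→c a: +{c}
  C via C→a c: +{a}
  S via S→a A: +{a}
  S via S→b B: +{b}
  S via S→c: +{c}
  S: {a,b,c}  A: {a}  B: {a,c}  C: {a}
[2] — fixpoint
  S: {a,b,c}  A: {a}  B: {a,c}  C: {a}

Compute FOLLOW by fixpoint:
initialize: $ ∈ FOLLOW(S)
pass 1:
  A→a B a: FOLLOW(B) ⊇ FIRST(a) = {a}; new: +{a}
  B→C S: FOLLOW(C) ⊇ FIRST(S) = {a,b,c}; new: +{a,b,c}
  B→C S: FOLLOW(S) ⊇ FOLLOW(B) ⊇ {a}; new: +{a}
  S→a A: FOLLOW(A) ⊇ FOLLOW(S) ⊇ {$,a}; new: +{$,a}
  S→a C: FOLLOW(C) ⊇ FOLLOW(S) ⊇ {$,a}; new: +{$}
  S→b B: FOLLOW(B) ⊇ FOLLOW(S) ⊇ {$,a}; new: +{$}
  FOLLOW(S)={$,a}  FOLLOW(A)={$,a}  FOLLOW(B)={$,a}  FOLLOW(C)={$,a,b,c}
pass 2: — fixpoint
  FOLLOW(S)={$,a}  FOLLOW(A)={$,a}  FOLLOW(B)={$,a}  FOLLOW(C)={$,a,b,c}

FOLLOW(B) = ["$", "a"]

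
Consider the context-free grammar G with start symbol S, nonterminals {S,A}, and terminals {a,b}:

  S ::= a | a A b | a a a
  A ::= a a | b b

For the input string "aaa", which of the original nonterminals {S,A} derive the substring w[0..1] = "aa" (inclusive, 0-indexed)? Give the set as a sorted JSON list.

CNF form of G:
  S -> T0 X2 | T0 X3 | a
  A -> T0 T0 | T1 T1
  T0 -> a
  T1 -> b
  X2 -> A T1
  X3 -> T0 T0

CYK fill — only the sub-triangle for w[0..1]:
  T[0,0] 'a' = {S,T0}  orig:{S}
  T[1,1] 'a' = {S,T0}  orig:{S}
  T[0,1] 'aa' = {A,X3}  orig:{A}

Original NTs in T[0,1] deriving "aa": ["A"]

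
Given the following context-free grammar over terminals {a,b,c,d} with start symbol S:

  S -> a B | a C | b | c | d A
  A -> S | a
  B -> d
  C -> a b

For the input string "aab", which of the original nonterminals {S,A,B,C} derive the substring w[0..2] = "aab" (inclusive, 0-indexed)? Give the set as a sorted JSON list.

Convert to CNF:
  S -> T0 B | T0 C | T1 A | b | c
  A -> T0 B | T0 C | T1 A | a | b | c
  B -> d
  C -> T0 T2
  T0 -> a
  T1 -> d
  T2 -> b

CYK fill (cells [i..j] with 0 ≤ i ≤ j ≤ 2 only):
  cell(0,0) a: {A,T0}  orig:{A}
  cell(1,1) a: {A,T0}  orig:{A}
  cell(2,2) b: {A,S,T2}  orig:{A,S}
  cell(0,1) aa: ∅
  cell(1,2) ab: {C}
  cell(0,2) aab: {A,S}

Original NTs in T[0,2] deriving "aab": ["A", "S"]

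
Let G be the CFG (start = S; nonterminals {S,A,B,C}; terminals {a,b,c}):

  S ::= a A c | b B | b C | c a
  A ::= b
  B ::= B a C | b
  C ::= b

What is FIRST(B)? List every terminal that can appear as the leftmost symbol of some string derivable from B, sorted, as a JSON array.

Compute FIRST by fixpoint:
iter 1:
  A via A→b: +{b}
  B via B→b: +{b}
  C via C→b: +{b}
  S via S→a A c: +{a}
  S via S→b B: +{b}
  S via S→c a: +{c}
  FIRST(S)={a,b,c}  FIRST(A)={b}  FIRST(B)={b}  FIRST(C)={b}
iter 2: (stable)
  FIRST(S)={a,b,c}  FIRST(A)={b}  FIRST(B)={b}  FIRST(C)={b}

FIRST(B) = ["b"]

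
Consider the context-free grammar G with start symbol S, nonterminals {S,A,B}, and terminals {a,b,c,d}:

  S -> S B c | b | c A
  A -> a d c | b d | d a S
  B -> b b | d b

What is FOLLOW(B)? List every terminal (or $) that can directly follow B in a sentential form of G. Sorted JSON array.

FIRST iteration:
iter 1:
  A via A→a d c: +{a}
  A via A→b d: +{b}
  A via A→d a S: +{d}
  B via B→b b: +{b}
  B via B→d b: +{d}
  S via S→b: +{b}
  S via S→c A: +{c}
  FIRST(S)={b,c}  FIRST(A)={a,b,d}  FIRST(B)={b,d}
iter 2: (stable)
  FIRST(S)={b,c}  FIRST(A)={a,b,d}  FIRST(B)={b,d}

FOLLOW sets:
initialize: $ ∈ FOLLOW(S)
pass 1:
  S→S B c: FOLLOW(S) ⊇ FIRST(B) = {b,d}; new: +{b,d}
  S→S B c: FOLLOW(B) ⊇ FIRST(c) = {c}; new: +{c}
  S→c A: FOLLOW(A) ⊇ FOLLOW(S) ⊇ {$,b,d}; new: +{$,b,d}
  FOLLOW[S]={$,b,d}  FOLLOW[A]={$,b,d}  FOLLOW[B]={c}
pass 2: done
  FOLLOW[S]={$,b,d}  FOLLOW[A]={$,b,d}  FOLLOW[B]={c}

FOLLOW(B) = ["c"]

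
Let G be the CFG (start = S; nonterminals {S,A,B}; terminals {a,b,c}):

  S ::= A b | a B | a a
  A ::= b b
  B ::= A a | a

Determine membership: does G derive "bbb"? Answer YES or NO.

CNF form of G:
  S -> A T0 | T1 B | T1 T1
  A -> T0 T0
  B -> A T1 | a
  T0 -> b
  T1 -> a

CYK table (by increasing span):
  [0..0]={T0}  "b"  orig:{}
  [1..1]={T0}  "b"  orig:{}
  [2..2]={T0}  "b"  orig:{}
  [0..1]={A}  "bb"
  [1..2]={A}  "bb"
  [0..2]={S}  "bbb"

S ∈ T[0,2] ⇒ YES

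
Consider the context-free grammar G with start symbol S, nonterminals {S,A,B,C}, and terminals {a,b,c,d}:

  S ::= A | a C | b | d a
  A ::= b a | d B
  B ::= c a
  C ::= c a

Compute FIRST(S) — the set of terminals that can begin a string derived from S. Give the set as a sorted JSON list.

Compute FIRST by fixpoint:
[1]
  A via A→b a: +{b}
  A via A→d B: +{d}
  B via B→c a: +{c}
  C via C→c a: +{c}
  S via S→A: +{b,d}
  S via S→a C: +{a}
  FIRST(S)={a,b,d}  FIRST(A)={b,d}  FIRST(B)={c}  FIRST(C)={c}
[2] — fixpoint
  FIRST(S)={a,b,d}  FIRST(A)={b,d}  FIRST(B)={c}  FIRST(C)={c}

FIRST(S) = ["a", "b", "d"]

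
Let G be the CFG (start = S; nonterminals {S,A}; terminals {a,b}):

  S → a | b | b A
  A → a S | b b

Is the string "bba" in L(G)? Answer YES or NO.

Convert to CNF:
  S -> T1 A | a | b
  A -> T0 S | T1 T1
  T0 -> a
  T1 -> b

Fill CYK table bottom-up:
  T[0,0] 'b' = {S,T1}  orig:{S}
  T[1,1] 'b' = {S,T1}  orig:{S}
  T[2,2] 'a' = {S,T0}  orig:{S}
  T[0,1] 'bb' = {A}
  T[1,2] 'ba' = ∅
  T[0,2] 'bba' = ∅

S ∉ T[0,2] ⇒ NO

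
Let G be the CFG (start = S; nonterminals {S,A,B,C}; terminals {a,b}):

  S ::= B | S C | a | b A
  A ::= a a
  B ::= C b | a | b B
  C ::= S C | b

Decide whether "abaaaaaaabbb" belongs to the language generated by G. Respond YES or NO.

Convert to CNF:
  S -> C T1 | S C | T1 A | T1 B | a
  A -> T0 T0
  B -> C T1 | T1 B | a
  C -> S C | b
  T0 -> a
  T1 -> b

CYK fill:
  T[0,0] 'a' = {B,S,T0}  orig:{B,S}
  T[1,1] 'b' = {C,T1}  orig:{C}
  T[2,2] 'a' = {B,S,T0}  orig:{B,S}
  T[3,3] 'a' = {B,S,T0}  orig:{B,S}
  T[4,4] 'a' = {B,S,T0}  orig:{B,S}
  T[5,5] 'a' = {B,S,T0}  orig:{B,S}
  T[6,6] 'a' = {B,S,T0}  orig:{B,S}
  T[7,7] 'a' = {B,S,T0}  orig:{B,S}
  T[8,8] 'a' = {B,S,T0}  orig:{B,S}
  T[9,9] 'b' = {C,T1}  orig:{C}
  T[10,10] 'b' = {C,T1}  orig:{C}
  T[11,11] 'b' = {C,T1}  orig:{C}
  T[0,1] 'ab' = {C,S}
  T[1,2] 'ba' = {B,S}
  T[2,3] 'aa' = {A}
  T[3,4] 'aa' = {A}
  T[4,5] 'aa' = {A}
  T[5,6] 'aa' = {A}
  T[6,7] 'aa' = {A}
  T[7,8] 'aa' = {A}
  T[8,9] 'ab' = {C,S}
  T[9,10] 'bb' = {B,S}
  T[10,11] 'bb' = {B,S}
  T[0,2] 'aba' = ∅
  T[1,3] 'baa' = {S}
  T[2,4] 'aaa' = ∅
  T[3,5] 'aaa' = ∅
  T[4,6] 'aaa' = ∅
  T[5,7] 'aaa' = ∅
  T[6,8] 'aaa' = ∅
  T[7,9] 'aab' = {C,S}
  T[8,10] 'abb' = {B,C,S}
  T[9,11] 'bbb' = {B,C,S}
  T[0,3] 'abaa' = ∅
  T[1,4] 'baaa' = ∅
  T[2,5] 'aaaa' = ∅
  T[3,6] 'aaaa' = ∅
  T[4,7] 'aaaa' = ∅
  T[5,8] 'aaaa' = ∅
  T[6,9] 'aaab' = {C,S}
  T[7,10] 'aabb' = {B,C,S}
  T[8,11] 'abbb' = {B,C,S}
  T[0,4] 'abaaa' = ∅
  T[1,5] 'baaaa' = ∅
  T[2,6] 'aaaaa' = ∅
  T[3,7] 'aaaaa' = ∅
  T[4,8] 'aaaaa' = ∅
  T[5,9] 'aaaab' = {C,S}
  T[6,10] 'aaabb' = {B,C,S}
  T[7,11] 'aabbb' = {B,C,S}
  T[0,5] 'abaaaa' = ∅
  T[1,6] 'baaaaa' = ∅
  T[2,7] 'aaaaaa' = ∅
  T[3,8] 'aaaaaa' = ∅
  T[4,9] 'aaaaab' = {C,S}
  T[5,10] 'aaaabb' = {B,C,S}
  T[6,11] 'aaabbb' = {B,C,S}
  T[0,6] 'abaaaaa' = ∅
  T[1,7] 'baaaaaa' = ∅
  T[2,8] 'aaaaaaa' = ∅
  T[3,9] 'aaaaaab' = {C,S}
  T[4,10] 'aaaaabb' = {B,C,S}
  T[5,11] 'aaaabbb' = {B,C,S}
  T[0,7] 'abaaaaaa' = ∅
  T[1,8] 'baaaaaaa' = ∅
  T[2,9] 'aaaaaaab' = {C,S}
  T[3,10] 'aaaaaabb' = {B,C,S}
  T[4,11] 'aaaaabbb' = {B,C,S}
  T[0,8] 'abaaaaaaa' = ∅
  T[1,9] 'baaaaaaab' = {C,S}
  T[2,10] 'aaaaaaabb' = {B,C,S}
  T[3,11] 'aaaaaabbb' = {B,C,S}
  T[0,9] 'abaaaaaaab' = {C,S}
  T[1,10] 'baaaaaaabb' = {B,C,S}
  T[2,11] 'aaaaaaabbb' = {B,C,S}
  T[0,10] 'abaaaaaaabb' = {B,C,S}
  T[1,11] 'baaaaaaabbb' = {B,C,S}
  T[0,11] 'abaaaaaaabbb' = {B,C,S}

S ∈ T[0,11] ⇒ YES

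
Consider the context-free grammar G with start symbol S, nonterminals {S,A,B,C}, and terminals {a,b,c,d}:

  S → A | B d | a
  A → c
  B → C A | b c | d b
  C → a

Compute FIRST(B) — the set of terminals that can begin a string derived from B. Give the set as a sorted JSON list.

Compute FIRST by fixpoint:
[1]
  A via A→c: +{c}
  B via B→b c: +{b}
  B via B→d b: +{d}
  C via C→a: +{a}
  S via S→A: +{c}
  S via S→B d: +{b,d}
  S via S→a: +{a}
  S: {a,b,c,d}  A: {c}  B: {b,d}  C: {a}
[2]
  B via B→C A: +{a}
  S: {a,b,c,d}  A: {c}  B: {a,b,d}  C: {a}
[3] done
  S: {a,b,c,d}  A: {c}  B: {a,b,d}  C: {a}

FIRST(B) = ["a", "b", "d"]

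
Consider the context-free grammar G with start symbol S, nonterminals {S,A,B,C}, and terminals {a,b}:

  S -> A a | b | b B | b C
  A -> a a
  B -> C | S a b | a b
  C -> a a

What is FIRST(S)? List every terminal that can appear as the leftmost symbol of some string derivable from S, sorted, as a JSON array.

FIRST sets, iterate to fixpoint:
iter 1:
  A via A→a a: +{a}
  B via B→a b: +{a}
  C via C→a a: +{a}
  S via S→A a: +{a}
  S via S→b: +{b}
  S: {a,b}  A: {a}  B: {a}  C: {a}
iter 2:
  B via B→S a b: +{b}
  S: {a,b}  A: {a}  B: {a,b}  C: {a}
iter 3: done
  S: {a,b}  A: {a}  B: {a,b}  C: {a}

FIRST(S) = ["a", "b"]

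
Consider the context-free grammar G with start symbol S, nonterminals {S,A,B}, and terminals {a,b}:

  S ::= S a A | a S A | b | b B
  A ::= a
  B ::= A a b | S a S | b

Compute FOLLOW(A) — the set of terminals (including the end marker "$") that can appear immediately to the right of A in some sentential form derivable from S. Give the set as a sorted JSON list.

FIRST sets, iterate to fixpoint:
pass 1:
  A via A→a: +{a}
  B via B→A a b: +{a}
  B via B→b: +{b}
  S via S→a S A: +{a}
  S via S→b: +{b}
  FIRST(S)={a,b}  FIRST(A)={a}  FIRST(B)={a,b}
pass 2: done
  FIRST(S)={a,b}  FIRST(A)={a}  FIRST(B)={a,b}

FOLLOW sets:
FOLLOW(S) := {$}
round 1:
  B→A a b: FOLLOW(A) ⊇ FIRST(a) = {a}; new: +{a}
  B→S a S: FOLLOW(S) ⊇ FIRST(a) = {a}; new: +{a}
  S→S a A: FOLLOW(A) ⊇ FOLLOW(S) ⊇ {$,a}; new: +{$}
  S→b B: FOLLOW(B) ⊇ FOLLOW(S) ⊇ {$,a}; new: +{$,a}
  FOLLOW(S)={$,a}  FOLLOW(A)={$,a}  FOLLOW(B)={$,a}
round 2: (stable)
  FOLLOW(S)={$,a}  FOLLOW(A)={$,a}  FOLLOW(B)={$,a}

FOLLOW(A) = ["$", "a"]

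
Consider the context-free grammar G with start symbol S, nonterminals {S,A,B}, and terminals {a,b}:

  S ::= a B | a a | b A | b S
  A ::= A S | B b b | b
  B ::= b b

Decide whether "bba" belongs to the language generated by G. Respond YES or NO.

Convert to CNF:
  S -> T0 A | T0 S | T1 B | T1 T1
  A -> A S | B X2 | b
  B -> T0 T0
  T0 -> b
  T1 -> a
  X2 -> T0 T0

Fill CYK table bottom-up:
  T[0,0] 'b' = {A,T0}  orig:{A}
  T[1,1] 'b' = {A,T0}  orig:{A}
  T[2,2] 'a' = {T1}  orig:{}
  T[0,1] 'bb' = {B,S,X2}  orig:{B,S}
  T[1,2] 'ba' = ∅
  T[0,2] 'bba' = ∅

S ∉ T[0,2] ⇒ NO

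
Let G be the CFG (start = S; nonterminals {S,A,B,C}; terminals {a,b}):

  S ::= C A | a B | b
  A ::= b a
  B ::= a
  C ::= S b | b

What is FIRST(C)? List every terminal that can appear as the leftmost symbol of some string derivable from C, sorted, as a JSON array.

Compute FIRST by fixpoint:
[1]
  A via A→b a: +{b}
  B via B→a: +{a}
  C via C→b: +{b}
  S via S→C A: +{b}
  S via S→a B: +{a}
  FIRST[S]={a,b}  FIRST[A]={b}  FIRST[B]={a}  FIRST[C]={b}
[2]
  C via C→S b: +{a}
  FIRST[S]={a,b}  FIRST[A]={b}  FIRST[B]={a}  FIRST[C]={a,b}
[3] done
  FIRST[S]={a,b}  FIRST[A]={b}  FIRST[B]={a}  FIRST[C]={a,b}

FIRST(C) = ["a", "b"]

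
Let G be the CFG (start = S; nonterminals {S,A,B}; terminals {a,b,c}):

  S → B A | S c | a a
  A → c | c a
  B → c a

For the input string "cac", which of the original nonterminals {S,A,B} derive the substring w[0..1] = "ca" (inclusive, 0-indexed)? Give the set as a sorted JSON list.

CNF form of G:
  S -> B A | S T0 | T1 T1
  A -> T0 T1 | c
  B -> T0 T1
  T0 -> c
  T1 -> a

CYK table (by increasing span), restricted to cells inside w[0..1]:
  T[0,0] 'c' = {A,T0}  orig:{A}
  T[1,1] 'a' = {T1}  orig:{}
  T[0,1] 'ca' = {A,B}

Original NTs in T[0,1] deriving "ca": ["A", "B"]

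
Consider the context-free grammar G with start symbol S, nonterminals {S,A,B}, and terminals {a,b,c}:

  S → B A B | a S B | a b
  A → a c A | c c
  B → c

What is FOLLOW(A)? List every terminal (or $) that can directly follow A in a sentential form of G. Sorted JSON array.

FIRST iteration:
round 1:
  A via A→a c A: +{a}
  A via A→c c: +{c}
  B via B→c: +{c}
  S via S→B A B: +{c}
  S via S→a S B: +{a}
  FIRST[S]={a,c}  FIRST[A]={a,c}  FIRST[B]={c}
round 2: (no change)
  FIRST[S]={a,c}  FIRST[A]={a,c}  FIRST[B]={c}

Compute FOLLOW by fixpoint:
FOLLOW(S) := {$}
round 1:
  S→B A B: FOLLOW(B) ⊇ FIRST(A) = {a,c}; new: +{a,c}
  S→B A B: FOLLOW(A) ⊇ FIRST(B) = {c}; new: +{c}
  S→B A B: FOLLOW(B) ⊇ FOLLOW(S) ⊇ {$}; new: +{$}
  S→a S B: FOLLOW(S) ⊇ FIRST(B) = {c}; new: +{c}
  S: {$,c}  A: {c}  B: {$,a,c}
round 2: (stable)
  S: {$,c}  A: {c}  B: {$,a,c}

FOLLOW(A) = ["c"]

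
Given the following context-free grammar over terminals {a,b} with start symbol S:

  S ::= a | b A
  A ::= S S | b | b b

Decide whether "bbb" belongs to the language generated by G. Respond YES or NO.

CNF form of G:
  S -> T0 A | a
  A -> S S | T0 T0 | b
  T0 -> b

CYK table (by increasing span):
  [0..0]={A,T0}  "b"  orig:{A}
  [1..1]={A,T0}  "b"  orig:{A}
  [2..2]={A,T0}  "b"  orig:{A}
  [0..1]={A,S}  "bb"
  [1..2]={A,S}  "bb"
  [0..2]={S}  "bbb"

S ∈ T[0,2] ⇒ YES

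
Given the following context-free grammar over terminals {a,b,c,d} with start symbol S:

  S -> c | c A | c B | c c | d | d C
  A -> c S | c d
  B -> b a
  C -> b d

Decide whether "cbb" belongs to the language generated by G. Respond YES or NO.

Convert to CNF:
  S -> T0 A | T0 B | T0 T0 | T1 C | c | d
  A -> T0 S | T0 T1
  B -> T2 T3
  C -> T2 T1
  T0 -> c
  T1 -> d
  T2 -> b
  T3 -> a

CYK table (by increasing span):
  T[0,0] 'c' = {S,T0}  orig:{S}
  T[1,1] 'b' = {T2}  orig:{}
  T[2,2] 'b' = {T2}  orig:{}
  T[0,1] 'cb' = ∅
  T[1,2] 'bb' = ∅
  T[0,2] 'cbb' = ∅

S ∉ T[0,2] ⇒ NO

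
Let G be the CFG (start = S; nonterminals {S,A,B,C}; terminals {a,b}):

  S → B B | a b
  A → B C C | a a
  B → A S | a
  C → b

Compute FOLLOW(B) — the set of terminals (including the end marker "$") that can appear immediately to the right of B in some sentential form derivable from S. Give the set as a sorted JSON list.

FIRST iteration:
pass 1:
  A via A→a a: +{a}
  B via B→A S: +{a}
  C via C→b: +{b}
  S via S→B B: +{a}
  FIRST[S]={a}  FIRST[A]={a}  FIRST[B]={a}  FIRST[C]={b}
pass 2: (stable)
  FIRST[S]={a}  FIRST[A]={a}  FIRST[B]={a}  FIRST[C]={b}

Compute FOLLOW by fixpoint:
seed FOLLOW(S) with $
round 1:
  A→B C C: FOLLOW(B) ⊇ FIRST(C) = {b}; new: +{b}
  A→B C C: FOLLOW(C) ⊇ FIRST(C) = {b}; new: +{b}
  B→A S: FOLLOW(A) ⊇ FIRST(S) = {a}; new: +{a}
  B→A S: FOLLOW(S) ⊇ FOLLOW(B) ⊇ {b}; new: +{b}
  S→B B: FOLLOW(B) ⊇ FIRST(B) = {a}; new: +{a}
  S→B B: FOLLOW(B) ⊇ FOLLOW(S) ⊇ {$,b}; new: +{$}
  FOLLOW[S]={$,b}  FOLLOW[A]={a}  FOLLOW[B]={$,a,b}  FOLLOW[C]={b}
round 2:
  A→B C C: FOLLOW(C) ⊇ FOLLOW(A) ⊇ {a}; new: +{a}
  B→A S: FOLLOW(S) ⊇ FOLLOW(B) ⊇ {$,a,b}; new: +{a}
  FOLLOW[S]={$,a,b}  FOLLOW[A]={a}  FOLLOW[B]={$,a,b}  FOLLOW[C]={a,b}
round 3: done
  FOLLOW[S]={$,a,b}  FOLLOW[A]={a}  FOLLOW[B]={$,a,b}  FOLLOW[C]={a,b}

FOLLOW(B) = ["$", "a", "b"]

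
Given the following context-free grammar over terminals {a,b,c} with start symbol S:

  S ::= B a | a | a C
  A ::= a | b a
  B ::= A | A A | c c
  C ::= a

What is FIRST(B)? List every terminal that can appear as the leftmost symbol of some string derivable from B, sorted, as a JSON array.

FIRST iteration:
round 1:
  A via A→a: +{a}
  A via A→b a: +{b}
  B via B→A: +{a,b}
  B via B→c c: +{c}
  C via C→a: +{a}
  S via S→B a: +{a,b,c}
  S: {a,b,c}  A: {a,b}  B: {a,b,c}  C: {a}
round 2: — fixpoint
  S: {a,b,c}  A: {a,b}  B: {a,b,c}  C: {a}

FIRST(B) = ["a", "b", "c"]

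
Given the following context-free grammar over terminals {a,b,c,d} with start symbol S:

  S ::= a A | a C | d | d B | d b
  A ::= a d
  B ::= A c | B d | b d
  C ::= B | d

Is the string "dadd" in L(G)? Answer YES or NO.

CNF form of G:
  S -> T0 A | T0 C | T1 B | T1 T3 | d
  A -> T0 T1
  B -> A T2 | B T1 | T3 T1
  C -> A T2 | B T1 | T3 T1 | d
  T0 -> a
  T1 -> d
  T2 -> c
  T3 -> b

CYK fill:
  T[0,0] 'd' = {C,S,T1}  orig:{C,S}
  T[1,1] 'a' = {T0}  orig:{}
  T[2,2] 'd' = {C,S,T1}  orig:{C,S}
  T[3,3] 'd' = {C,S,T1}  orig:{C,S}
  T[0,1] 'da' = ∅
  T[1,2] 'ad' = {A,S}
  T[2,3] 'dd' = ∅
  T[0,2] 'dad' = ∅
  T[1,3] 'add' = ∅
  T[0,3] 'dadd' = ∅

S ∉ T[0,3] ⇒ NO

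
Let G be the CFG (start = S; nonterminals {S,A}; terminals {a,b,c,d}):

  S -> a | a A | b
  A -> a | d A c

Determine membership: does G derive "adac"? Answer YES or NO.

Convert to CNF:
  S -> T2 A | a | b
  A -> T0 X3 | a
  T0 -> d
  T1 -> c
  T2 -> a
  X3 -> A T1

CYK table (by increasing span):
  T[0,0] 'a' = {A,S,T2}  orig:{A,S}
  T[1,1] 'd' = {T0}  orig:{}
  T[2,2] 'a' = {A,S,T2}  orig:{A,S}
  T[3,3] 'c' = {T1}  orig:{}
  T[0,1] 'ad' = ∅
  T[1,2] 'da' = ∅
  T[2,3] 'ac' = {X3}  orig:{}
  T[0,2] 'ada' = ∅
  T[1,3] 'dac' = {A}
  T[0,3] 'adac' = {S}

S ∈ T[0,3] ⇒ YES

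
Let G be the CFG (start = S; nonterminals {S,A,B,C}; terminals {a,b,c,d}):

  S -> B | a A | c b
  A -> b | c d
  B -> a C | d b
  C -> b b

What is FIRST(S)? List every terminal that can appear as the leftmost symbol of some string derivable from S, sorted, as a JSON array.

Compute FIRST by fixpoint:
[1]
  A via A→b: +{b}
  A via A→c d: +{c}
  B via B→a C: +{a}
  B via B→d b: +{d}
  C via C→b b: +{b}
  S via S→B: +{a,d}
  S via S→c b: +{c}
  FIRST[S]={a,c,d}  FIRST[A]={b,c}  FIRST[B]={a,d}  FIRST[C]={b}
[2] — fixpoint
  FIRST[S]={a,c,d}  FIRST[A]={b,c}  FIRST[B]={a,d}  FIRST[C]={b}

FIRST(S) = ["a", "c", "d"]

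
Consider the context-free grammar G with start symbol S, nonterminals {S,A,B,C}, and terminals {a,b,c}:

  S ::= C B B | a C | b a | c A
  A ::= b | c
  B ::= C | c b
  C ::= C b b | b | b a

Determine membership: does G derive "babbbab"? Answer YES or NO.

Convert to CNF:
  S -> C X5 | T0 T1 | T1 C | T2 A
  A -> b | c
  B -> C X3 | T0 T1 | T2 T0 | b
  C -> C X4 | T0 T1 | b
  T0 -> b
  T1 -> a
  T2 -> c
  X3 -> T0 T0
  X4 -> T0 T0
  X5 -> B B

Fill CYK table bottom-up:
  cell(0,0) b: {A,B,C,T0}  orig:{A,B,C}
  cell(1,1) a: {T1}  orig:{}
  cell(2,2) b: {A,B,C,T0}  orig:{A,B,C}
  cell(3,3) b: {A,B,C,T0}  orig:{A,B,C}
  cell(4,4) b: {A,B,C,T0}  orig:{A,B,C}
  cell(5,5) a: {T1}  orig:{}
  cell(6,6) b: {A,B,C,T0}  orig:{A,B,C}
  cell(0,1) ba: {B,C,S}
  cell(1,2) ab: {S}
  cell(2,3) bb: {X3,X4,X5}  orig:{}
  cell(3,4) bb: {X3,X4,X5}  orig:{}
  cell(4,5) ba: {B,C,S}
  cell(5,6) ab: {S}
  cell(0,2) bab: {X5}  orig:{}
  cell(1,3) abb: ∅
  cell(2,4) bbb: {B,C,S}
  cell(3,5) bba: {X5}  orig:{}
  cell(4,6) bab: {X5}  orig:{}
  cell(0,3) babb: {B,C,S}
  cell(1,4) abbb: {S}
  cell(2,5) bbba: {S}
  cell(3,6) bbab: {S}
  cell(0,4) babbb: {X5}  orig:{}
  cell(1,5) abbba: ∅
  cell(2,6) bbbab: ∅
  cell(0,5) babbba: {X5}  orig:{}
  cell(1,6) abbbab: ∅
  cell(0,6) babbbab: {S}

S ∈ T[0,6] ⇒ YES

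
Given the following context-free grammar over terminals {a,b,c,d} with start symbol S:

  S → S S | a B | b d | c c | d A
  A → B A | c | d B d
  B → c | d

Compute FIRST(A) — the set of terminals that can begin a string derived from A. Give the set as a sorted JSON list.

FIRST sets, iterate to fixpoint:
pass 1:
  A via A→c: +{c}
  A via A→d B d: +{d}
  B via B→c: +{c}
  B via B→d: +{d}
  S via S→a B: +{a}
  S via S→b d: +{b}
  S via S→c c: +{c}
  S via S→d A: +{d}
  FIRST(S)={a,b,c,d}  FIRST(A)={c,d}  FIRST(B)={c,d}
pass 2: (no change)
  FIRST(S)={a,b,c,d}  FIRST(A)={c,d}  FIRST(B)={c,d}

FIRST(A) = ["c", "d"]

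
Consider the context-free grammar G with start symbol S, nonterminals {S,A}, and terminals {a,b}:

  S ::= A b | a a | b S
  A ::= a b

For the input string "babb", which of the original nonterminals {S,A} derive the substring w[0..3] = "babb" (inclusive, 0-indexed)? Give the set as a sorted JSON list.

Convert to CNF:
  S -> A T1 | T0 T0 | T1 S
  A -> T0 T1
  T0 -> a
  T1 -> b

Fill CYK table bottom-up — only the sub-triangle for w[0..3]:
  [0..0]={T1}  "b"  orig:{}
  [1..1]={T0}  "a"  orig:{}
  [2..2]={T1}  "b"  orig:{}
  [3..3]={T1}  "b"  orig:{}
  [0..1]=∅  "ba"
  [1..2]={A}  "ab"
  [2..3]=∅  "bb"
  [0..2]=∅  "bab"
  [1..3]={S}  "abb"
  [0..3]={S}  "babb"

Original NTs in T[0,3] deriving "babb": ["S"]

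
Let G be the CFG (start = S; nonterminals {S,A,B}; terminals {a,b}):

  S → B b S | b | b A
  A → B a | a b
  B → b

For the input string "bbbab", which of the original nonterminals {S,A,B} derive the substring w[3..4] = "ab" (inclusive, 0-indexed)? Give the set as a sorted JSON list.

Convert to CNF:
  S -> B X2 | T1 A | b
  A -> B T0 | T0 T1
  B -> b
  T0 -> a
  T1 -> b
  X2 -> T1 S

Fill CYK table bottom-up, restricted to cells inside w[3..4]:
  [3..3]={T0}  "a"  orig:{}
  [4..4]={B,S,T1}  "b"  orig:{B,S}
  [3..4]={A}  "ab"

Original NTs in T[3,4] deriving "ab": ["A"]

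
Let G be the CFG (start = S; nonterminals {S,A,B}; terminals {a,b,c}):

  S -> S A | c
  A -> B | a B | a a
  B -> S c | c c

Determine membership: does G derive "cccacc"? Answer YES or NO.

CNF form of G:
  S -> S A | c
  A -> S T0 | T0 T0 | T1 B | T1 T1
  B -> S T0 | T0 T0
  T0 -> c
  T1 -> a

CYK table (by increasing span):
  cell(0,0) c: {S,T0}  orig:{S}
  cell(1,1) c: {S,T0}  orig:{S}
  cell(2,2) c: {S,T0}  orig:{S}
  cell(3,3) a: {T1}  orig:{}
  cell(4,4) c: {S,T0}  orig:{S}
  cell(5,5) c: {S,T0}  orig:{S}
  cell(0,1) cc: {A,B}
  cell(1,2) cc: {A,B}
  cell(2,3) ca: ∅
  cell(3,4) ac: ∅
  cell(4,5) cc: {A,B}
  cell(0,2) ccc: {S}
  cell(1,3) cca: ∅
  cell(2,4) cac: ∅
  cell(3,5) acc: {A}
  cell(0,3) ccca: ∅
  cell(1,4) ccac: ∅
  cell(2,5) cacc: {S}
  cell(0,4) cccac: ∅
  cell(1,5) ccacc: ∅
  cell(0,5) cccacc: {S}

S ∈ T[0,5] ⇒ YES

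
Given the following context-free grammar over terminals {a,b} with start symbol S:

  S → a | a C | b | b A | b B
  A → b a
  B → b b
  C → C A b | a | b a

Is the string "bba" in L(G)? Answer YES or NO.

CNF form of G:
  S -> T0 A | T0 B | T1 C | a | b
  A -> T0 T1
  B -> T0 T0
  C -> C X2 | T0 T1 | a
  T0 -> b
  T1 -> a
  X2 -> A T0

CYK fill:
  T[0,0] 'b' = {S,T0}  orig:{S}
  T[1,1] 'b' = {S,T0}  orig:{S}
  T[2,2] 'a' = {C,S,T1}  orig:{C,S}
  T[0,1] 'bb' = {B}
  T[1,2] 'ba' = {A,C}
  T[0,2] 'bba' = {S}

S ∈ T[0,2] ⇒ YES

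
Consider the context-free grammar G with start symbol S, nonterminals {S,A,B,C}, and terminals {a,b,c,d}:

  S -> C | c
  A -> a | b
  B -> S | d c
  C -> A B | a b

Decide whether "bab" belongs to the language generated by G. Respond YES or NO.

CNF form of G:
  S -> A B | T0 T1 | c
  A -> a | b
  B -> A B | T0 T1 | T2 T3 | c
  C -> A B | T0 T1
  T0 -> a
  T1 -> b
  T2 -> d
  T3 -> c

CYK fill:
  [0..0]={A,T1}  "b"  orig:{A}
  [1..1]={A,T0}  "a"  orig:{A}
  [2..2]={A,T1}  "b"  orig:{A}
  [0..1]=∅  "ba"
  [1..2]={B,C,S}  "ab"
  [0..2]={B,C,S}  "bab"

S ∈ T[0,2] ⇒ YES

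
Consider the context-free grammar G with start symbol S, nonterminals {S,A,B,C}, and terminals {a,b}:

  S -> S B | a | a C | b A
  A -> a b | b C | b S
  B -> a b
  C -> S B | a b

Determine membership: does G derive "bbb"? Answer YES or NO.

CNF form of G:
  S -> S B | T0 C | T1 A | a
  A -> T0 T1 | T1 C | T1 S
  B -> T0 T1
  C -> S B | T0 T1
  T0 -> a
  T1 -> b

CYK fill:
  T[0,0] 'b' = {T1}  orig:{}
  T[1,1] 'b' = {T1}  orig:{}
  T[2,2] 'b' = {T1}  orig:{}
  T[0,1] 'bb' = ∅
  T[1,2] 'bb' = ∅
  T[0,2] 'bbb' = ∅

S ∉ T[0,2] ⇒ NO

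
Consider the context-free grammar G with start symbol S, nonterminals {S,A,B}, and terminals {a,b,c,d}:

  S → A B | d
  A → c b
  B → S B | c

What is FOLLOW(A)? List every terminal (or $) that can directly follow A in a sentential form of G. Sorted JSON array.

FIRST sets, iterate to fixpoint:
pass 1:
  A via A→c b: +{c}
  B via B→c: +{c}
  S via S→A B: +{c}
  S via S→d: +{d}
  S: {c,d}  A: {c}  B: {c}
pass 2:
  B via B→S B: +{d}
  S: {c,d}  A: {c}  B: {c,d}
pass 3: done
  S: {c,d}  A: {c}  B: {c,d}

Compute FOLLOW by fixpoint:
initialize: $ ∈ FOLLOW(S)
iter 1:
  B→S B: FOLLOW(S) ⊇ FIRST(B) = {c,d}; new: +{c,d}
  S→A B: FOLLOW(A) ⊇ FIRST(B) = {c,d}; new: +{c,d}
  S→A B: FOLLOW(B) ⊇ FOLLOW(S) ⊇ {$,c,d}; new: +{$,c,d}
  FOLLOW(S)={$,c,d}  FOLLOW(A)={c,d}  FOLLOW(B)={$,c,d}
iter 2: done
  FOLLOW(S)={$,c,d}  FOLLOW(A)={c,d}  FOLLOW(B)={$,c,d}

FOLLOW(A) = ["c", "d"]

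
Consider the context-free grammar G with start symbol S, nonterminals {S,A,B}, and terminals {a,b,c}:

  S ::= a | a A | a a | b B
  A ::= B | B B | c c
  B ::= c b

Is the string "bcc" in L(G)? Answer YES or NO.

CNF form of G:
  S -> T1 B | T2 A | T2 T2 | a
  A -> B B | T0 T0 | T0 T1
  B -> T0 T1
  T0 -> c
  T1 -> b
  T2 -> a

CYK fill:
  cell(0,0) b: {T1}  orig:{}
  cell(1,1) c: {T0}  orig:{}
  cell(2,2) c: {T0}  orig:{}
  cell(0,1) bc: ∅
  cell(1,2) cc: {A}
  cell(0,2) bcc: ∅

S ∉ T[0,2] ⇒ NO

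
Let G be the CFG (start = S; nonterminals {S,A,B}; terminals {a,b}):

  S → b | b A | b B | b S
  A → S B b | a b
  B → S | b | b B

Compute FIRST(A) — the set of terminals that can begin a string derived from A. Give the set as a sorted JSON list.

Compute FIRST by fixpoint:
pass 1:
  A via A→a b: +{a}
  B via B→b: +{b}
  S via S→b: +{b}
  S: {b}  A: {a}  B: {b}
pass 2:
  A via A→S B b: +{b}
  S: {b}  A: {a,b}  B: {b}
pass 3: (stable)
  S: {b}  A: {a,b}  B: {b}

FIRST(A) = ["a", "b"]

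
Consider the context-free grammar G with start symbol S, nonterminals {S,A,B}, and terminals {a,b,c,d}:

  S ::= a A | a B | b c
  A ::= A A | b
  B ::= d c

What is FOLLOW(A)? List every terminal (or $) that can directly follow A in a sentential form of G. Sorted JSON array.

FIRST sets, iterate to fixpoint:
round 1:
  A via A→b: +{b}
  B via B→d c: +{d}
  S via S→a A: +{a}
  S via S→b c: +{b}
  S: {a,b}  A: {b}  B: {d}
round 2: done
  S: {a,b}  A: {b}  B: {d}

FOLLOW sets:
seed FOLLOW(S) with $
iter 1:
  A→A A: FOLLOW(A) ⊇ FIRST(A) = {b}; new: +{b}
  S→a A: FOLLOW(A) ⊇ FOLLOW(S) ⊇ {$}; new: +{$}
  S→a B: FOLLOW(B) ⊇ FOLLOW(S) ⊇ {$}; new: +{$}
  S: {$}  A: {$,b}  B: {$}
iter 2: done
  S: {$}  A: {$,b}  B: {$}

FOLLOW(A) = ["$", "b"]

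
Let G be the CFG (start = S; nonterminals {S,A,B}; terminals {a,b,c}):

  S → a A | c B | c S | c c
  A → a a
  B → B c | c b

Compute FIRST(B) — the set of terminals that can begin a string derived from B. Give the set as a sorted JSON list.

FIRST sets, iterate to fixpoint:
pass 1:
  A via A→a a: +{a}
  B via B→c b: +{c}
  S via S→a A: +{a}
  S via S→c B: +{c}
  FIRST[S]={a,c}  FIRST[A]={a}  FIRST[B]={c}
pass 2: — fixpoint
  FIRST[S]={a,c}  FIRST[A]={a}  FIRST[B]={c}

FIRST(B) = ["c"]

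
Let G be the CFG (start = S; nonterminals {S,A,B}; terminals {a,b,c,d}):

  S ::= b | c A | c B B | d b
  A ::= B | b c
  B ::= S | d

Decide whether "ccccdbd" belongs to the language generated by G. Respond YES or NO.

CNF form of G:
  S -> T1 A | T1 X5 | T2 T0 | b
  A -> T0 T1 | T1 A | T1 X3 | T2 T0 | b | d
  B -> T1 A | T1 X4 | T2 T0 | b | d
  T0 -> b
  T1 -> c
  T2 -> d
  X3 -> B B
  X4 -> B B
  X5 -> B B

Fill CYK table bottom-up:
  cell(0,0) c: {T1}  orig:{}
  cell(1,1) c: {T1}  orig:{}
  cell(2,2) c: {T1}  orig:{}
  cell(3,3) c: {T1}  orig:{}
  cell(4,4) d: {A,B,T2}  orig:{A,B}
  cell(5,5) b: {A,B,S,T0}  orig:{A,B,S}
  cell(6,6) d: {A,B,T2}  orig:{A,B}
  cell(0,1) cc: ∅
  cell(1,2) cc: ∅
  cell(2,3) cc: ∅
  cell(3,4) cd: {A,B,S}
  cell(4,5) db: {A,B,S,X3,X4,X5}  orig:{A,B,S}
  cell(5,6) bd: {X3,X4,X5}  orig:{}
  cell(0,2) ccc: ∅
  cell(1,3) ccc: ∅
  cell(2,4) ccd: {A,B,S}
  cell(3,5) cdb: {A,B,S,X3,X4,X5}  orig:{A,B,S}
  cell(4,6) dbd: {X3,X4,X5}  orig:{}
  cell(0,3) cccc: ∅
  cell(1,4) cccd: {A,B,S}
  cell(2,5) ccdb: {A,B,S,X3,X4,X5}  orig:{A,B,S}
  cell(3,6) cdbd: {A,B,S,X3,X4,X5}  orig:{A,B,S}
  cell(0,4) ccccd: {A,B,S}
  cell(1,5) cccdb: {A,B,S,X3,X4,X5}  orig:{A,B,S}
  cell(2,6) ccdbd: {A,B,S,X3,X4,X5}  orig:{A,B,S}
  cell(0,5) ccccdb: {A,B,S,X3,X4,X5}  orig:{A,B,S}
  cell(1,6) cccdbd: {A,B,S,X3,X4,X5}  orig:{A,B,S}
  cell(0,6) ccccdbd: {A,B,S,X3,X4,X5}  orig:{A,B,S}

S ∈ T[0,6] ⇒ YES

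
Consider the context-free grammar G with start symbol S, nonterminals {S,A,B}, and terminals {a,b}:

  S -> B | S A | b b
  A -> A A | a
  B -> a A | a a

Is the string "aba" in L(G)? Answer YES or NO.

CNF form of G:
  S -> S A | T0 A | T0 T0 | T1 T1
  A -> A A | a
  B -> T0 A | T0 T0
  T0 -> a
  T1 -> b

Fill CYK table bottom-up:
  cell(0,0) a: {A,T0}  orig:{A}
  cell(1,1) b: {T1}  orig:{}
  cell(2,2) a: {A,T0}  orig:{A}
  cell(0,1) ab: ∅
  cell(1,2) ba: ∅
  cell(0,2) aba: ∅

S ∉ T[0,2] ⇒ NO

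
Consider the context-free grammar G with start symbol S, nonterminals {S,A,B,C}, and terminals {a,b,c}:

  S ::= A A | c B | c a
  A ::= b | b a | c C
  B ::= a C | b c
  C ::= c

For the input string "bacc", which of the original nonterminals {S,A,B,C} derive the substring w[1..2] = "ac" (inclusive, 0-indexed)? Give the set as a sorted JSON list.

Convert to CNF:
  S -> A A | T2 B | T2 T1
  A -> T0 T1 | T2 C | b
  B -> T0 T2 | T1 C
  C -> c
  T0 -> b
  T1 -> a
  T2 -> c

CYK fill (cells [i..j] with 1 ≤ i ≤ j ≤ 2 only):
  cell(1,1) a: {T1}  orig:{}
  cell(2,2) c: {C,T2}  orig:{C}
  cell(1,2) ac: {B}

Original NTs in T[1,2] deriving "ac": ["B"]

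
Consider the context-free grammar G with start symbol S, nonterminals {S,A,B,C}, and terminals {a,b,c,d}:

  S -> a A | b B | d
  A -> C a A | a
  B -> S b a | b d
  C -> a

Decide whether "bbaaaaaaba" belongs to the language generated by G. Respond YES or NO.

CNF form of G:
  S -> T0 A | T1 B | d
  A -> C X3 | a
  B -> S X4 | T1 T2
  C -> a
  T0 -> a
  T1 -> b
  T2 -> d
  X3 -> T0 A
  X4 -> T1 T0

CYK table (by increasing span):
  [0..0]={T1}  "b"  orig:{}
  [1..1]={T1}  "b"  orig:{}
  [2..2]={A,C,T0}  "a"  orig:{A,C}
  [3..3]={A,C,T0}  "a"  orig:{A,C}
  [4..4]={A,C,T0}  "a"  orig:{A,C}
  [5..5]={A,C,T0}  "a"  orig:{A,C}
  [6..6]={A,C,T0}  "a"  orig:{A,C}
  [7..7]={A,C,T0}  "a"  orig:{A,C}
  [8..8]={T1}  "b"  orig:{}
  [9..9]={A,C,T0}  "a"  orig:{A,C}
  [0..1]=∅  "bb"
  [1..2]={X4}  "ba"  orig:{}
  [2..3]={S,X3}  "aa"  orig:{S}
  [3..4]={S,X3}  "aa"  orig:{S}
  [4..5]={S,X3}  "aa"  orig:{S}
  [5..6]={S,X3}  "aa"  orig:{S}
  [6..7]={S,X3}  "aa"  orig:{S}
  [7..8]=∅  "ab"
  [8..9]={X4}  "ba"  orig:{}
  [0..2]=∅  "bba"
  [1..3]=∅  "baa"
  [2..4]={A}  "aaa"
  [3..5]={A}  "aaa"
  [4..6]={A}  "aaa"
  [5..7]={A}  "aaa"
  [6..8]=∅  "aab"
  [7..9]=∅  "aba"
  [0..3]=∅  "bbaa"
  [1..4]=∅  "baaa"
  [2..5]={S,X3}  "aaaa"  orig:{S}
  [3..6]={S,X3}  "aaaa"  orig:{S}
  [4..7]={S,X3}  "aaaa"  orig:{S}
  [5..8]=∅  "aaab"
  [6..9]={B}  "aaba"
  [0..4]=∅  "bbaaa"
  [1..5]=∅  "baaaa"
  [2..6]={A}  "aaaaa"
  [3..7]={A}  "aaaaa"
  [4..8]=∅  "aaaab"
  [5..9]=∅  "aaaba"
  [0..5]=∅  "bbaaaa"
  [1..6]=∅  "baaaaa"
  [2..7]={S,X3}  "aaaaaa"  orig:{S}
  [3..8]=∅  "aaaaab"
  [4..9]={B}  "aaaaba"
  [0..6]=∅  "bbaaaaa"
  [1..7]=∅  "baaaaaa"
  [2..8]=∅  "aaaaaab"
  [3..9]=∅  "aaaaaba"
  [0..7]=∅  "bbaaaaaa"
  [1..8]=∅  "baaaaaab"
  [2..9]={B}  "aaaaaaba"
  [0..8]=∅  "bbaaaaaab"
  [1..9]={S}  "baaaaaaba"
  [0..9]=∅  "bbaaaaaaba"

S ∉ T[0,9] ⇒ NO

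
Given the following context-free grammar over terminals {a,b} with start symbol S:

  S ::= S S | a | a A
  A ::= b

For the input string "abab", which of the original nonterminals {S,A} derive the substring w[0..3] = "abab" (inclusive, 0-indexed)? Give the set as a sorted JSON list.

Convert to CNF:
  S -> S S | T0 A | a
  A -> b
  T0 -> a

Fill CYK table bottom-up, restricted to cells inside w[0..3]:
  cell(0,0) a: {S,T0}  orig:{S}
  cell(1,1) b: {A}
  cell(2,2) a: {S,T0}  orig:{S}
  cell(3,3) b: {A}
  cell(0,1) ab: {S}
  cell(1,2) ba: ∅
  cell(2,3) ab: {S}
  cell(0,2) aba: {S}
  cell(1,3) bab: ∅
  cell(0,3) abab: {S}

Original NTs in T[0,3] deriving "abab": ["S"]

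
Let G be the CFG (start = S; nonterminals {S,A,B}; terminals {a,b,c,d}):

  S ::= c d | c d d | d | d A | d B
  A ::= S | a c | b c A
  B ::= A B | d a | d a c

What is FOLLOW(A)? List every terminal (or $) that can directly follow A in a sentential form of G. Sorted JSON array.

FIRST iteration:
[1]
  A via A→a c: +{a}
  A via A→b c A: +{b}
  B via B→A B: +{a,b}
  B via B→d a: +{d}
  S via S→c d: +{c}
  S via S→d: +{d}
  FIRST[S]={c,d}  FIRST[A]={a,b}  FIRST[B]={a,b,d}
[2]
  A via A→S: +{c,d}
  B via B→A B: +{c}
  FIRST[S]={c,d}  FIRST[A]={a,b,c,d}  FIRST[B]={a,b,c,d}
[3] done
  FIRST[S]={c,d}  FIRST[A]={a,b,c,d}  FIRST[B]={a,b,c,d}

FOLLOW iteration:
seed FOLLOW(S) with $
iter 1:
  B→A B: FOLLOW(A) ⊇ FIRST(B) = {a,b,c,d}; new: +{a,b,c,d}
  S→d A: FOLLOW(A) ⊇ FOLLOW(S) ⊇ {$}; new: +{$}
  S→d B: FOLLOW(B) ⊇ FOLLOW(S) ⊇ {$}; new: +{$}
  FOLLOW(S)={$}  FOLLOW(A)={$,a,b,c,d}  FOLLOW(B)={$}
iter 2:
  A→S: FOLLOW(S) ⊇ FOLLOW(A) ⊇ {$,a,b,c,d}; new: +{a,b,c,d}
  S→d B: FOLLOW(B) ⊇ FOLLOW(S) ⊇ {$,a,b,c,d}; new: +{a,b,c,d}
  FOLLOW(S)={$,a,b,c,d}  FOLLOW(A)={$,a,b,c,d}  FOLLOW(B)={$,a,b,c,d}
iter 3: done
  FOLLOW(S)={$,a,b,c,d}  FOLLOW(A)={$,a,b,c,d}  FOLLOW(B)={$,a,b,c,d}

FOLLOW(A) = ["$", "a", "b", "c", "d"]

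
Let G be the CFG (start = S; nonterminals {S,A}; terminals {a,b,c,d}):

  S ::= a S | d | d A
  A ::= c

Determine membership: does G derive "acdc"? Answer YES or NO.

CNF form of G:
  S -> T0 S | T1 A | d
  A -> c
  T0 -> a
  T1 -> d

Fill CYK table bottom-up:
  cell(0,0) a: {T0}  orig:{}
  cell(1,1) c: {A}
  cell(2,2) d: {S,T1}  orig:{S}
  cell(3,3) c: {A}
  cell(0,1) ac: ∅
  cell(1,2) cd: ∅
  cell(2,3) dc: {S}
  cell(0,2) acd: ∅
  cell(1,3) cdc: ∅
  cell(0,3) acdc: ∅

S ∉ T[0,3] ⇒ NO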